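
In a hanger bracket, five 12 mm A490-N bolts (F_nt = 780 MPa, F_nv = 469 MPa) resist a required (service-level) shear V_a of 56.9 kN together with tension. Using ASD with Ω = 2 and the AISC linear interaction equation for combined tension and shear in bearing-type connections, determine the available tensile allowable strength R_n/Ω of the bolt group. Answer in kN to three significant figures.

192 kN

A_b = π·12²/4 = 113.1 mm²; f_rv = 56.9 × 1000 / (5 × 113.1) = 100.6 MPa.
F'_nt = 1.3 F_nt − (Ω F_nt / F_nv) f_rv = 1.3·780 − (2·780/469)·100.6 = 679.3 MPa, capped at F_nt → F'_nt = 679.3 MPa.
R_n = F'_nt · A_b · n = 679.3 × 113.1 × 5 / 1000 = 384.1 kN.
Allowable strength R_n/Ω = 384.1 / 2 = 192 kN.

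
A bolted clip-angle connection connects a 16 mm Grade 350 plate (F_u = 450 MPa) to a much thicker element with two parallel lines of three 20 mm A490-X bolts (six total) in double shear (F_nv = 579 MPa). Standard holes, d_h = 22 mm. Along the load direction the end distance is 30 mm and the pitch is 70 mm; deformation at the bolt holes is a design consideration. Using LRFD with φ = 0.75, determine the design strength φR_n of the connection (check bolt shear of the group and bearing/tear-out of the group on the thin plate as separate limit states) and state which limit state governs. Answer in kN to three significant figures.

1280 kN (bearing governs)

Bolt shear: A_b = π·20²/4 = 314.2 mm²; R_n = 579 × 314.2 × 6 × 2 / 1000 = 2183 kN → 0.75 × 2183 = 1640 kN.
Bearing (1.2 l_c t F_u ≤ 2.4 d t F_u): upper limit = 2.4·20·16·450 / 1000 = 345.6 kN.
  Edge l_c = 30 − 22/2 = 19 → r_n = 164.2 kN; interior l_c = 70 − 22 = 48 → r_n = 345.6 kN.
  R_n,bearing = 2·164.2 + 4·345.6 = 1711 kN → 0.75 × 1711 = 1280 kN.
Bearing governs: 1280 kN.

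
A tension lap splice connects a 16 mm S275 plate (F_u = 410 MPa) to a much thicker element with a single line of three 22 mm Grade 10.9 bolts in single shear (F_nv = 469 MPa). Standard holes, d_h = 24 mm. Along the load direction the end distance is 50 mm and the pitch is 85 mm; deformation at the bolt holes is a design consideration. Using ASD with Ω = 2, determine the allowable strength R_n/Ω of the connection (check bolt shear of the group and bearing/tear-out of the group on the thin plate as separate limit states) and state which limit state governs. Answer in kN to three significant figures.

267 kN (bolt shear governs)

Bolt shear: A_b = π·22²/4 = 380.1 mm²; R_n = 469 × 380.1 × 3 × 1 / 1000 = 534.8 kN → 534.8 / 2 = 267 kN.
Bearing (1.2 l_c t F_u ≤ 2.4 d t F_u): upper limit = 2.4·22·16·410 / 1000 = 346.4 kN.
  Edge l_c = 50 − 24/2 = 38 → r_n = 299.1 kN; interior l_c = 85 − 24 = 61 → r_n = 346.4 kN.
  R_n,bearing = 1·299.1 + 2·346.4 = 991.9 kN → 991.9 / 2 = 496 kN.
Bolt shear governs: 267 kN.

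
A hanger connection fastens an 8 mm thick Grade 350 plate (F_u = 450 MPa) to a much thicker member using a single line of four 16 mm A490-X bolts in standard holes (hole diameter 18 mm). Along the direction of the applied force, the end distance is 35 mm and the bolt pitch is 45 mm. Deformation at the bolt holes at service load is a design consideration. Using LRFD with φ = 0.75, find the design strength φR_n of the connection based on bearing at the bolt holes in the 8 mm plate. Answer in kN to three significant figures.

Per bolt r_n = 1.2 l_c t F_u ≤ 2.4 d t F_u; upper limit = 2.4 × 16 × 8 × 450 / 1000 = 138.2 kN.
Edge bolt: l_c = 35 − 18/2 = 26 mm → 1.2 × 26 × 8 × 450 / 1000 = 112.3 → r_n = 112.3 kN.
Interior bolts: l_c = 45 − 18 = 27 mm → 1.2 × 27 × 8 × 450 / 1000 = 116.6 → r_n = 116.6 kN.
R_n = 1 × 112.3 + 3 × 116.6 = 462.2 kN.
Design strength φR_n = 0.75 × 462.2 = 347 kN.

347 kN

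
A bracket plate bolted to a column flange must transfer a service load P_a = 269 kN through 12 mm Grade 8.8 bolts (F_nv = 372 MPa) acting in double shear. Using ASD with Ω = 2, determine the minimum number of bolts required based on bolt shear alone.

7 bolts

A_b = π·12²/4 = 113.1 mm².
Per-bolt allowable strength R_n/Ω = 372 × 113.1 × 2 / 1000 / 2 = 42.07 kN.
n ≥ 269 / 42.07 = 6.394 → use 7 bolts.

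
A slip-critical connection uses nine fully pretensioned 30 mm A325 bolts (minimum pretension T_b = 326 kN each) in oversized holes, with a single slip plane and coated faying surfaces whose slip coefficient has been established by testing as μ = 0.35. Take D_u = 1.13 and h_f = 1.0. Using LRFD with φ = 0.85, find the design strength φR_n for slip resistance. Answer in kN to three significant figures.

986 kN

R_n = μ · D_u · h_f · T_b · n_s · n_b = 0.35 × 1.13 × 1.0 × 326 × 1 × 9 = 1160 kN.
Design strength φR_n = 0.85 × 1160 = 986 kN.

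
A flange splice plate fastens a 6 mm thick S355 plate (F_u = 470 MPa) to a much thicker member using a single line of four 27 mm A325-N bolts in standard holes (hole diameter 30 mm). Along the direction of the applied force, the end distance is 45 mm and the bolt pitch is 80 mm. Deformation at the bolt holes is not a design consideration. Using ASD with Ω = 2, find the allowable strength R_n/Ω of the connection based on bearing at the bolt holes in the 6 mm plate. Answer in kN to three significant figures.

381 kN

Per bolt r_n = 1.5 l_c t F_u ≤ 3.0 d t F_u; upper limit = 3.0 × 27 × 6 × 470 / 1000 = 228.4 kN.
Edge bolt: l_c = 45 − 30/2 = 30 mm → 1.5 × 30 × 6 × 470 / 1000 = 126.9 → r_n = 126.9 kN.
Interior bolts: l_c = 80 − 30 = 50 mm → 1.5 × 50 × 6 × 470 / 1000 = 211.5 → r_n = 211.5 kN.
R_n = 1 × 126.9 + 3 × 211.5 = 761.4 kN.
Allowable strength R_n/Ω = 761.4 / 2 = 381 kN.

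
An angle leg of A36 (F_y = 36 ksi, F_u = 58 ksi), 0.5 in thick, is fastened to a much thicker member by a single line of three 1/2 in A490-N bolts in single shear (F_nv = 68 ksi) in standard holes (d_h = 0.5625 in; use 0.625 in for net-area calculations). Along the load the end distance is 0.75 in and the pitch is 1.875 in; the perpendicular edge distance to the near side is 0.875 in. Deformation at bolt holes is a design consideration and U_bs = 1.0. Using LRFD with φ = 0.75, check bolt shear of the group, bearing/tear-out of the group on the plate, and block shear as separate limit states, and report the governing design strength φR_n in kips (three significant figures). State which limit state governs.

Bolt shear: A_b = π·0.5²/4 = 0.1963 in²; R_n = 68 × 0.1963 × 3 × 1 = 40.06 kips → 0.75 × 40.06 = 30 kips.
Bearing: edge l_c = 0.4688, r_n = 16.31 kips; interior l_c = 1.312, r_n = 34.8 kips; R_n = 16.31 + 2·34.8 = 85.91 kips → 64.4 kips.
Block shear: A_gv = 2.25, A_nv = 1.469, A_nt = 0.2812 in²; R_n = min(0.6F_uA_nv, 0.6F_yA_gv) + U_bs·F_u·A_nt = 64.91 kips → 48.7 kips.
Bolt shear governs: 30 kips.

30 kips (bolt shear governs)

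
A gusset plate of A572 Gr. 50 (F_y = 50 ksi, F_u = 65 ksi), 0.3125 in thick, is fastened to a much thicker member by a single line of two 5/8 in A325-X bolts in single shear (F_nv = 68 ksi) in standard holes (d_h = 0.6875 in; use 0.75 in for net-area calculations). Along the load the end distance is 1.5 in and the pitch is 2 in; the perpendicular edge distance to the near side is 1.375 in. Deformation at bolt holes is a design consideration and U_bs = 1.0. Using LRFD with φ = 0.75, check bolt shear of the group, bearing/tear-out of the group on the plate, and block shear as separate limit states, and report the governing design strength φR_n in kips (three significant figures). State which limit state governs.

Bolt shear: A_b = π·0.625²/4 = 0.3068 in²; R_n = 68 × 0.3068 × 2 × 1 = 41.72 kips → 0.75 × 41.72 = 31.3 kips.
Bearing: edge l_c = 1.156, r_n = 28.18 kips; interior l_c = 1.312, r_n = 30.47 kips; R_n = 28.18 + 1·30.47 = 58.65 kips → 44 kips.
Block shear: A_gv = 1.094, A_nv = 0.7422, A_nt = 0.3125 in²; R_n = min(0.6F_uA_nv, 0.6F_yA_gv) + U_bs·F_u·A_nt = 49.26 kips → 36.9 kips.
Bolt shear governs: 31.3 kips.

31.3 kips (bolt shear governs)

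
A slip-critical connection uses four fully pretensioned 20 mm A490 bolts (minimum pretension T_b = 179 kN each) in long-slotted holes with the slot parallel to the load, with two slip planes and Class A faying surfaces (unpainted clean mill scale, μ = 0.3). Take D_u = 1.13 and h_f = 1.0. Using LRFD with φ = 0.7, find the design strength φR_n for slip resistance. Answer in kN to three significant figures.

340 kN

R_n = μ · D_u · h_f · T_b · n_s · n_b = 0.3 × 1.13 × 1.0 × 179 × 2 × 4 = 485.4 kN.
Design strength φR_n = 0.7 × 485.4 = 340 kN.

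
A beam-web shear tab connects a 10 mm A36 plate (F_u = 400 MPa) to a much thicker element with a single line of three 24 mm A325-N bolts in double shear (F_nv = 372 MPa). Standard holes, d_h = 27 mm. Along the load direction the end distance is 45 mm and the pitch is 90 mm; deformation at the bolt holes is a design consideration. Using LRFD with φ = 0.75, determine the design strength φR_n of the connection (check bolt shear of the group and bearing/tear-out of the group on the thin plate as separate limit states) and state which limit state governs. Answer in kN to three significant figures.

Bolt shear: A_b = π·24²/4 = 452.4 mm²; R_n = 372 × 452.4 × 3 × 2 / 1000 = 1010 kN → 0.75 × 1010 = 757 kN.
Bearing (1.2 l_c t F_u ≤ 2.4 d t F_u): upper limit = 2.4·24·10·400 / 1000 = 230.4 kN.
  Edge l_c = 45 − 27/2 = 31.5 → r_n = 151.2 kN; interior l_c = 90 − 27 = 63 → r_n = 230.4 kN.
  R_n,bearing = 1·151.2 + 2·230.4 = 612 kN → 0.75 × 612 = 459 kN.
Bearing governs: 459 kN.

459 kN (bearing governs)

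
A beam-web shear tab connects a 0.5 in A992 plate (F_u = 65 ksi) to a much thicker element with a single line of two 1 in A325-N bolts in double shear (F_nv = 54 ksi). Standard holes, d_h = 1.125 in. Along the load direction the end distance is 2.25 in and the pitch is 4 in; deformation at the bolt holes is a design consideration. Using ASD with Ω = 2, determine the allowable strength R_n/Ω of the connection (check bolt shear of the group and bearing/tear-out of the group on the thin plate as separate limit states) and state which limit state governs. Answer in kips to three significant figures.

Bolt shear: A_b = π·1²/4 = 0.7854 in²; R_n = 54 × 0.7854 × 2 × 2 = 169.6 kips → 169.6 / 2 = 84.8 kips.
Bearing (1.2 l_c t F_u ≤ 2.4 d t F_u): upper limit = 2.4·1·0.5·65 = 78 kips.
  Edge l_c = 2.25 − 1.125/2 = 1.688 → r_n = 65.81 kips; interior l_c = 4 − 1.125 = 2.875 → r_n = 78 kips.
  R_n,bearing = 1·65.81 + 1·78 = 143.8 kips → 143.8 / 2 = 71.9 kips.
Bearing governs: 71.9 kips.

71.9 kips (bearing governs)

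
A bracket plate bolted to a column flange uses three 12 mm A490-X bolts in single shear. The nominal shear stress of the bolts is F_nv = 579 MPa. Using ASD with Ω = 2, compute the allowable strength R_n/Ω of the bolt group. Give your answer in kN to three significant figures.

A_b = π × 12² / 4 = 113.1 mm².
R_n = F_nv · A_b · n · n_s = 579 × 113.1 × 3 × 1 / 1000 = 196.5 kN.
Allowable strength R_n/Ω = 196.5 / 2 = 98.2 kN.

98.2 kN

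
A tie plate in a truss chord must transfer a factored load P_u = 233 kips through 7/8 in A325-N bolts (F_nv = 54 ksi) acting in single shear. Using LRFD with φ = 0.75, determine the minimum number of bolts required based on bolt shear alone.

10 bolts

A_b = π·0.875²/4 = 0.6013 in².
Per-bolt design strength φR_n = 0.75 × 54 × 0.6013 × 1 = 24.35 kips.
n ≥ 233 / 24.35 = 9.567 → use 10 bolts.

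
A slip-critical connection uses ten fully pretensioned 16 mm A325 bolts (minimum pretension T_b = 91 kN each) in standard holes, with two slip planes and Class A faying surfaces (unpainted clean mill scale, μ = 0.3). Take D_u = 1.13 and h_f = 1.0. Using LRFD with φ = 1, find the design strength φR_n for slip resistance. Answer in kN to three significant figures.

617 kN

R_n = μ · D_u · h_f · T_b · n_s · n_b = 0.3 × 1.13 × 1.0 × 91 × 2 × 10 = 617 kN.
Design strength φR_n = 1 × 617 = 617 kN.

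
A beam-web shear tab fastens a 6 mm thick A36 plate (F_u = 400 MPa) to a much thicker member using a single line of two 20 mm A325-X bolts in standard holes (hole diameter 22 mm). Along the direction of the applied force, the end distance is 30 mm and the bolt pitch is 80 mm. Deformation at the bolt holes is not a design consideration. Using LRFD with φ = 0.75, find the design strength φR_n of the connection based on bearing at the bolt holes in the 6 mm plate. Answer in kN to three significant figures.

159 kN

Per bolt r_n = 1.5 l_c t F_u ≤ 3.0 d t F_u; upper limit = 3.0 × 20 × 6 × 400 / 1000 = 144 kN.
Edge bolt: l_c = 30 − 22/2 = 19 mm → 1.5 × 19 × 6 × 400 / 1000 = 68.4 → r_n = 68.4 kN.
Interior bolts: l_c = 80 − 22 = 58 mm → 1.5 × 58 × 6 × 400 / 1000 = 208.8 → r_n = 144 kN.
R_n = 1 × 68.4 + 1 × 144 = 212.4 kN.
Design strength φR_n = 0.75 × 212.4 = 159 kN.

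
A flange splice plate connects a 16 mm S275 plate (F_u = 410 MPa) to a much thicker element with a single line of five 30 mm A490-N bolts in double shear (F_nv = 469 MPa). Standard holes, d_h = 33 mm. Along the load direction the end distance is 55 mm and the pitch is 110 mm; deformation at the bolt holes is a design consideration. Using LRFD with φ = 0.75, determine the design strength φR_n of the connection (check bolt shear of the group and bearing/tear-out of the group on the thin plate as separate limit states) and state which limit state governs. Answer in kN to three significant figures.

1640 kN (bearing governs)

Bolt shear: A_b = π·30²/4 = 706.9 mm²; R_n = 469 × 706.9 × 5 × 2 / 1000 = 3315 kN → 0.75 × 3315 = 2490 kN.
Bearing (1.2 l_c t F_u ≤ 2.4 d t F_u): upper limit = 2.4·30·16·410 / 1000 = 472.3 kN.
  Edge l_c = 55 − 33/2 = 38.5 → r_n = 303.1 kN; interior l_c = 110 − 33 = 77 → r_n = 472.3 kN.
  R_n,bearing = 1·303.1 + 4·472.3 = 2192 kN → 0.75 × 2192 = 1640 kN.
Bearing governs: 1640 kN.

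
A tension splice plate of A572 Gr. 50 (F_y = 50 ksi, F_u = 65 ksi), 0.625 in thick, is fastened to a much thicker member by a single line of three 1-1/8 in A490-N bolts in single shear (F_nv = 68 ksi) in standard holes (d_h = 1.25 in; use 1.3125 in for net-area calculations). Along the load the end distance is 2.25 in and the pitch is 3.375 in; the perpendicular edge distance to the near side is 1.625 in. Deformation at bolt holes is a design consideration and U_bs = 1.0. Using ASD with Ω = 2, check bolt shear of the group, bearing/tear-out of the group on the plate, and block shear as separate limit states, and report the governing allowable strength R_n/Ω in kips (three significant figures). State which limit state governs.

Bolt shear: A_b = π·1.125²/4 = 0.994 in²; R_n = 68 × 0.994 × 3 × 1 = 202.8 kips → 202.8 / 2 = 101 kips.
Bearing: edge l_c = 1.625, r_n = 79.22 kips; interior l_c = 2.125, r_n = 103.6 kips; R_n = 79.22 + 2·103.6 = 286.4 kips → 143 kips.
Block shear: A_gv = 5.625, A_nv = 3.574, A_nt = 0.6055 in²; R_n = min(0.6F_uA_nv, 0.6F_yA_gv) + U_bs·F_u·A_nt = 178.8 kips → 89.4 kips.
Block shear governs: 89.4 kips.

89.4 kips (block shear governs)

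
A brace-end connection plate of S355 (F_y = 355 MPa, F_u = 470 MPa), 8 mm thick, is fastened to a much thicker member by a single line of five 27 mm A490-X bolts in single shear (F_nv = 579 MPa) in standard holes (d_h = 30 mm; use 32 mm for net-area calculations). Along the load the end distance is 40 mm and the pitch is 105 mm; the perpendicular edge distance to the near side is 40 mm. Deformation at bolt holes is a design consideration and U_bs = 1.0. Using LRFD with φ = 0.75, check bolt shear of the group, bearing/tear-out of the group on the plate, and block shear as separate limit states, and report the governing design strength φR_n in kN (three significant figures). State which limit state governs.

602 kN (block shear governs)

Bolt shear: A_b = π·27²/4 = 572.6 mm²; R_n = 579 × 572.6 × 5 × 1 / 1000 = 1658 kN → 0.75 × 1658 = 1240 kN.
Bearing: edge l_c = 25, r_n = 112.8 kN; interior l_c = 75, r_n = 243.6 kN; R_n = 112.8 + 4·243.6 = 1087 kN → 816 kN.
Block shear: A_gv = 3680, A_nv = 2528, A_nt = 192 mm²; R_n = min(0.6F_uA_nv, 0.6F_yA_gv) + U_bs·F_u·A_nt = 803.1 kN → 602 kN.
Block shear governs: 602 kN.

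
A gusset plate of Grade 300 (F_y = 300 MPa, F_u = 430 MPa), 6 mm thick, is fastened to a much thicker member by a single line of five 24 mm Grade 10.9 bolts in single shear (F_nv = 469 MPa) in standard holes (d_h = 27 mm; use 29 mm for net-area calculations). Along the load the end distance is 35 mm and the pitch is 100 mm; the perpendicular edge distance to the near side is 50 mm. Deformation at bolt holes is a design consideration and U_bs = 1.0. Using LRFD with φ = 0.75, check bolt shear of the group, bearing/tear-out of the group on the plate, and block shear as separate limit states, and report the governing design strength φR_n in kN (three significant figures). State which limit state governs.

421 kN (block shear governs)

Bolt shear: A_b = π·24²/4 = 452.4 mm²; R_n = 469 × 452.4 × 5 × 1 / 1000 = 1061 kN → 0.75 × 1061 = 796 kN.
Bearing: edge l_c = 21.5, r_n = 66.56 kN; interior l_c = 73, r_n = 148.6 kN; R_n = 66.56 + 4·148.6 = 661 kN → 496 kN.
Block shear: A_gv = 2610, A_nv = 1827, A_nt = 213 mm²; R_n = min(0.6F_uA_nv, 0.6F_yA_gv) + U_bs·F_u·A_nt = 561.4 kN → 421 kN.
Block shear governs: 421 kN.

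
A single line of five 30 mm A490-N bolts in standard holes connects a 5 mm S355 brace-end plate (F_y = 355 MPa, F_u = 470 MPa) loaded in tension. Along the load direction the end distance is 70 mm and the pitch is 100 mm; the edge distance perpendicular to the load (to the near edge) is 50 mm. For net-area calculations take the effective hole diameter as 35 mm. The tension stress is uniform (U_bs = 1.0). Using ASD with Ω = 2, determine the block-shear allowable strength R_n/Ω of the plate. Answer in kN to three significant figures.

Shear plane L_v = 70 + 4·100 = 470 mm; A_gv = 470 × 5 = 2350 mm².
A_nv = (470 − 4.5·35) × 5 = 1562 mm².
A_nt = (50 − 0.5·35) × 5 = 162.5 mm².
0.6 F_u A_nv = 440.6 kN; 0.6 F_y A_gv = 500.6 kN → shear rupture governs the shear term.
R_n = 440.6 + 1.0 × 470 × 162.5 / 1000 = 517 kN.
Allowable strength R_n/Ω = 517 / 2 = 258 kN.

258 kN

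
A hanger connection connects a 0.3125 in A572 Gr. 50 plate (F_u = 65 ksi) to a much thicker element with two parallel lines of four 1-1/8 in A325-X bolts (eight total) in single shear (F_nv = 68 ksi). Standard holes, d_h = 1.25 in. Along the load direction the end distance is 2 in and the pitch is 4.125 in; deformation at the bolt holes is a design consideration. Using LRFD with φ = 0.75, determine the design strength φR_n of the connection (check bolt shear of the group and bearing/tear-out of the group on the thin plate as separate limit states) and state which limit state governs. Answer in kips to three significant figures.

Bolt shear: A_b = π·1.125²/4 = 0.994 in²; R_n = 68 × 0.994 × 8 × 1 = 540.7 kips → 0.75 × 540.7 = 406 kips.
Bearing (1.2 l_c t F_u ≤ 2.4 d t F_u): upper limit = 2.4·1.125·0.3125·65 = 54.84 kips.
  Edge l_c = 2 − 1.25/2 = 1.375 → r_n = 33.52 kips; interior l_c = 4.125 − 1.25 = 2.875 → r_n = 54.84 kips.
  R_n,bearing = 2·33.52 + 6·54.84 = 396.1 kips → 0.75 × 396.1 = 297 kips.
Bearing governs: 297 kips.

297 kips (bearing governs)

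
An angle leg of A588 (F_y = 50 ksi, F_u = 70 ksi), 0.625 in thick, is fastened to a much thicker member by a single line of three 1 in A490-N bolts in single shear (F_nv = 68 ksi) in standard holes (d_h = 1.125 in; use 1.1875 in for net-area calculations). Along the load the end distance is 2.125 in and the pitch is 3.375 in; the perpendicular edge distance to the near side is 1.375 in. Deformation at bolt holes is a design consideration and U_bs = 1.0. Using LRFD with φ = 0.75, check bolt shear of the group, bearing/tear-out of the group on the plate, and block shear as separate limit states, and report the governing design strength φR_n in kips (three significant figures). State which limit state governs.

120 kips (bolt shear governs)

Bolt shear: A_b = π·1²/4 = 0.7854 in²; R_n = 68 × 0.7854 × 3 × 1 = 160.2 kips → 0.75 × 160.2 = 120 kips.
Bearing: edge l_c = 1.562, r_n = 82.03 kips; interior l_c = 2.25, r_n = 105 kips; R_n = 82.03 + 2·105 = 292 kips → 219 kips.
Block shear: A_gv = 5.547, A_nv = 3.691, A_nt = 0.4883 in²; R_n = min(0.6F_uA_nv, 0.6F_yA_gv) + U_bs·F_u·A_nt = 189.2 kips → 142 kips.
Bolt shear governs: 120 kips.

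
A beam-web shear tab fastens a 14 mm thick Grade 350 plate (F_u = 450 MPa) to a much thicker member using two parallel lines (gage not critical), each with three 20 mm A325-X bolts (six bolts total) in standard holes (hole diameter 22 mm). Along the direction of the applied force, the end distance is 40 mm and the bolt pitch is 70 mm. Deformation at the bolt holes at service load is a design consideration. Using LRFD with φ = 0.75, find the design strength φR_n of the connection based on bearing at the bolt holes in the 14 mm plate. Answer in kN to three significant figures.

1240 kN

Per bolt r_n = 1.2 l_c t F_u ≤ 2.4 d t F_u; upper limit = 2.4 × 20 × 14 × 450 / 1000 = 302.4 kN.
Edge bolt: l_c = 40 − 22/2 = 29 mm → 1.2 × 29 × 14 × 450 / 1000 = 219.2 → r_n = 219.2 kN.
Interior bolts: l_c = 70 − 22 = 48 mm → 1.2 × 48 × 14 × 450 / 1000 = 362.9 → r_n = 302.4 kN.
R_n = 2 × 219.2 + 4 × 302.4 = 1648 kN.
Design strength φR_n = 0.75 × 1648 = 1240 kN.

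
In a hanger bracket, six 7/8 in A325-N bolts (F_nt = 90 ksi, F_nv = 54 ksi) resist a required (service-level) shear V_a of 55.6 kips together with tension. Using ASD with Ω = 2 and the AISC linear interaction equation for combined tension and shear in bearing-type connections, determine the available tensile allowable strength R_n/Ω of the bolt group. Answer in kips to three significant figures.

A_b = π·0.875²/4 = 0.6013 in²; f_rv = 55.6 / (6 × 0.6013) = 15.41 ksi.
F'_nt = 1.3 F_nt − (Ω F_nt / F_nv) f_rv = 1.3·90 − (2·90/54)·15.41 = 65.63 ksi, capped at F_nt → F'_nt = 65.63 ksi.
R_n = F'_nt · A_b · n = 65.63 × 0.6013 × 6 = 236.8 kips.
Allowable strength R_n/Ω = 236.8 / 2 = 118 kips.

118 kips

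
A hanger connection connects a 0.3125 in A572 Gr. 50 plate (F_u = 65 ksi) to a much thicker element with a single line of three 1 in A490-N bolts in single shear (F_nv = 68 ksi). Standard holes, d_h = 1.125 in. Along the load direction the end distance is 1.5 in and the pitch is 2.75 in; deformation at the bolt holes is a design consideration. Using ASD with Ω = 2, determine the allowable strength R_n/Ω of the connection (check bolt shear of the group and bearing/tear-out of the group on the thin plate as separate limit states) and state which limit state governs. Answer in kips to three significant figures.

Bolt shear: A_b = π·1²/4 = 0.7854 in²; R_n = 68 × 0.7854 × 3 × 1 = 160.2 kips → 160.2 / 2 = 80.1 kips.
Bearing (1.2 l_c t F_u ≤ 2.4 d t F_u): upper limit = 2.4·1·0.3125·65 = 48.75 kips.
  Edge l_c = 1.5 − 1.125/2 = 0.9375 → r_n = 22.85 kips; interior l_c = 2.75 − 1.125 = 1.625 → r_n = 39.61 kips.
  R_n,bearing = 1·22.85 + 2·39.61 = 102.1 kips → 102.1 / 2 = 51 kips.
Bearing governs: 51 kips.

51 kips (bearing governs)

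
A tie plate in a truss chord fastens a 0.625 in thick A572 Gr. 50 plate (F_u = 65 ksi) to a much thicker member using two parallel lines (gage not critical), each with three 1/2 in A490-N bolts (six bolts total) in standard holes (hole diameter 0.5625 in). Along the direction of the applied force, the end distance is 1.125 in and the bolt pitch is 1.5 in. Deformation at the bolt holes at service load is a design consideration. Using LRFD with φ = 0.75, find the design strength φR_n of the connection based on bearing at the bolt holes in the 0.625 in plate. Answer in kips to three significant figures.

199 kips

Per bolt r_n = 1.2 l_c t F_u ≤ 2.4 d t F_u; upper limit = 2.4 × 0.5 × 0.625 × 65 = 48.75 kips.
Edge bolt: l_c = 1.125 − 0.5625/2 = 0.8438 in → 1.2 × 0.8438 × 0.625 × 65 = 41.13 → r_n = 41.13 kips.
Interior bolts: l_c = 1.5 − 0.5625 = 0.9375 in → 1.2 × 0.9375 × 0.625 × 65 = 45.7 → r_n = 45.7 kips.
R_n = 2 × 41.13 + 4 × 45.7 = 265.1 kips.
Design strength φR_n = 0.75 × 265.1 = 199 kips.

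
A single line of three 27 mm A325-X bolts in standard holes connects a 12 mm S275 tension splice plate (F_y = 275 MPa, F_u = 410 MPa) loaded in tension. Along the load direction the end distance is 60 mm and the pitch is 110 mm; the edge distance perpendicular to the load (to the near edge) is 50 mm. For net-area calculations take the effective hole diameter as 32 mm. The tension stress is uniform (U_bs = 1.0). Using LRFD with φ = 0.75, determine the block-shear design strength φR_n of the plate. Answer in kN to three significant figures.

Shear plane L_v = 60 + 2·110 = 280 mm; A_gv = 280 × 12 = 3360 mm².
A_nv = (280 − 2.5·32) × 12 = 2400 mm².
A_nt = (50 − 0.5·32) × 12 = 408 mm².
0.6 F_u A_nv = 590.4 kN; 0.6 F_y A_gv = 554.4 kN → shear yielding governs the shear term.
R_n = 554.4 + 1.0 × 410 × 408 / 1000 = 721.7 kN.
Design strength φR_n = 0.75 × 721.7 = 541 kN.

541 kN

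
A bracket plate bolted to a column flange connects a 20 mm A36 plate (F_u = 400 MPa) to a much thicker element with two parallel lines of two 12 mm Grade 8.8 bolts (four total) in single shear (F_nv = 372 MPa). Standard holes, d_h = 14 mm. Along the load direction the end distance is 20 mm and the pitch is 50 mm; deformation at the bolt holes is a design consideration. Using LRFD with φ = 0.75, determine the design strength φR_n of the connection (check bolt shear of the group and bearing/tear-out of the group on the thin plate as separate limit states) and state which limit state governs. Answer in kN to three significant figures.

Bolt shear: A_b = π·12²/4 = 113.1 mm²; R_n = 372 × 113.1 × 4 × 1 / 1000 = 168.3 kN → 0.75 × 168.3 = 126 kN.
Bearing (1.2 l_c t F_u ≤ 2.4 d t F_u): upper limit = 2.4·12·20·400 / 1000 = 230.4 kN.
  Edge l_c = 20 − 14/2 = 13 → r_n = 124.8 kN; interior l_c = 50 − 14 = 36 → r_n = 230.4 kN.
  R_n,bearing = 2·124.8 + 2·230.4 = 710.4 kN → 0.75 × 710.4 = 533 kN.
Bolt shear governs: 126 kN.

126 kN (bolt shear governs)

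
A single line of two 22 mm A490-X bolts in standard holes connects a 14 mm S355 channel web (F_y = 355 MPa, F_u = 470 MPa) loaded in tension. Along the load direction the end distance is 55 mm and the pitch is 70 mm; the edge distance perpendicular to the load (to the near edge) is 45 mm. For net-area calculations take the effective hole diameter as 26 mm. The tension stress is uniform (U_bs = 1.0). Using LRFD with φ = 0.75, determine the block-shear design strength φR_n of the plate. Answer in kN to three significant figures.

Shear plane L_v = 55 + 1·70 = 125 mm; A_gv = 125 × 14 = 1750 mm².
A_nv = (125 − 1.5·26) × 14 = 1204 mm².
A_nt = (45 − 0.5·26) × 14 = 448 mm².
0.6 F_u A_nv = 339.5 kN; 0.6 F_y A_gv = 372.8 kN → shear rupture governs the shear term.
R_n = 339.5 + 1.0 × 470 × 448 / 1000 = 550.1 kN.
Design strength φR_n = 0.75 × 550.1 = 413 kN.

413 kN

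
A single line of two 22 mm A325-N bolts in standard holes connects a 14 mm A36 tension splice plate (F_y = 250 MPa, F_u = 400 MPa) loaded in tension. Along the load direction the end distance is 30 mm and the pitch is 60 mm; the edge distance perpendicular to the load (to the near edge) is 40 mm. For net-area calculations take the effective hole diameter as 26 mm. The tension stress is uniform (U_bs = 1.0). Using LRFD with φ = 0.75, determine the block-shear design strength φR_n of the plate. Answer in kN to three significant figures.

Shear plane L_v = 30 + 1·60 = 90 mm; A_gv = 90 × 14 = 1260 mm².
A_nv = (90 − 1.5·26) × 14 = 714 mm².
A_nt = (40 − 0.5·26) × 14 = 378 mm².
0.6 F_u A_nv = 171.4 kN; 0.6 F_y A_gv = 189 kN → shear rupture governs the shear term.
R_n = 171.4 + 1.0 × 400 × 378 / 1000 = 322.6 kN.
Design strength φR_n = 0.75 × 322.6 = 242 kN.

242 kN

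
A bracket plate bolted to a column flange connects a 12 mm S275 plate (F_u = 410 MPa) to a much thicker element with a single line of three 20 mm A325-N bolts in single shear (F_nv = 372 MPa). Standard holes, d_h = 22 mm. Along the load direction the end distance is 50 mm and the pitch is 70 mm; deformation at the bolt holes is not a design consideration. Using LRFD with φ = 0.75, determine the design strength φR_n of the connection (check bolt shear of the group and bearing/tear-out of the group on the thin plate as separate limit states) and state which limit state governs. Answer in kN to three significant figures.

263 kN (bolt shear governs)

Bolt shear: A_b = π·20²/4 = 314.2 mm²; R_n = 372 × 314.2 × 3 × 1 / 1000 = 350.6 kN → 0.75 × 350.6 = 263 kN.
Bearing (1.5 l_c t F_u ≤ 3.0 d t F_u): upper limit = 3.0·20·12·410 / 1000 = 295.2 kN.
  Edge l_c = 50 − 22/2 = 39 → r_n = 287.8 kN; interior l_c = 70 − 22 = 48 → r_n = 295.2 kN.
  R_n,bearing = 1·287.8 + 2·295.2 = 878.2 kN → 0.75 × 878.2 = 659 kN.
Bolt shear governs: 263 kN.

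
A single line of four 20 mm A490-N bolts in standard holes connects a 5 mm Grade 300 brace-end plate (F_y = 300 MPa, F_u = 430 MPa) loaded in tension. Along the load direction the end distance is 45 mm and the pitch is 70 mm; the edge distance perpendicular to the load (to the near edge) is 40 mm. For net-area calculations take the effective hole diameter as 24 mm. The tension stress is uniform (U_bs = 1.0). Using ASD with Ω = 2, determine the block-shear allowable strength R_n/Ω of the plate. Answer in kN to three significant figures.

Shear plane L_v = 45 + 3·70 = 255 mm; A_gv = 255 × 5 = 1275 mm².
A_nv = (255 − 3.5·24) × 5 = 855 mm².
A_nt = (40 − 0.5·24) × 5 = 140 mm².
0.6 F_u A_nv = 220.6 kN; 0.6 F_y A_gv = 229.5 kN → shear rupture governs the shear term.
R_n = 220.6 + 1.0 × 430 × 140 / 1000 = 280.8 kN.
Allowable strength R_n/Ω = 280.8 / 2 = 140 kN.

140 kN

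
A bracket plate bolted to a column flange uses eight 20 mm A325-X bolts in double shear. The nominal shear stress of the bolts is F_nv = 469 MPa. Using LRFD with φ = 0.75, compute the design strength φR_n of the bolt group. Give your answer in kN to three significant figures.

A_b = π × 20² / 4 = 314.2 mm².
R_n = F_nv · A_b · n · n_s = 469 × 314.2 × 8 × 2 / 1000 = 2357 kN.
Design strength φR_n = 0.75 × 2357 = 1770 kN.

1770 kN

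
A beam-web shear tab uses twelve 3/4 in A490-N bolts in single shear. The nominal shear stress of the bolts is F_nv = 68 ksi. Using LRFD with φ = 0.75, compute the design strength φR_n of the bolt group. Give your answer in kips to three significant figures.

270 kips

A_b = π × 0.75² / 4 = 0.4418 in².
R_n = F_nv · A_b · n · n_s = 68 × 0.4418 × 12 × 1 = 360.5 kips.
Design strength φR_n = 0.75 × 360.5 = 270 kips.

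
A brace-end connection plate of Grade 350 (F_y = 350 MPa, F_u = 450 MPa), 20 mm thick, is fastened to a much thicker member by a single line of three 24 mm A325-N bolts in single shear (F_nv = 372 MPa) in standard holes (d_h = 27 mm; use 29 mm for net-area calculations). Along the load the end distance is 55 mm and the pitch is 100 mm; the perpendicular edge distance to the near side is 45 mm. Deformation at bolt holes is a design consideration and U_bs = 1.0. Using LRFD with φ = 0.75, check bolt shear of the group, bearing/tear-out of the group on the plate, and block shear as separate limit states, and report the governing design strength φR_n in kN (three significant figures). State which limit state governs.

Bolt shear: A_b = π·24²/4 = 452.4 mm²; R_n = 372 × 452.4 × 3 × 1 / 1000 = 504.9 kN → 0.75 × 504.9 = 379 kN.
Bearing: edge l_c = 41.5, r_n = 448.2 kN; interior l_c = 73, r_n = 518.4 kN; R_n = 448.2 + 2·518.4 = 1485 kN → 1110 kN.
Block shear: A_gv = 5100, A_nv = 3650, A_nt = 610 mm²; R_n = min(0.6F_uA_nv, 0.6F_yA_gv) + U_bs·F_u·A_nt = 1260 kN → 945 kN.
Bolt shear governs: 379 kN.

379 kN (bolt shear governs)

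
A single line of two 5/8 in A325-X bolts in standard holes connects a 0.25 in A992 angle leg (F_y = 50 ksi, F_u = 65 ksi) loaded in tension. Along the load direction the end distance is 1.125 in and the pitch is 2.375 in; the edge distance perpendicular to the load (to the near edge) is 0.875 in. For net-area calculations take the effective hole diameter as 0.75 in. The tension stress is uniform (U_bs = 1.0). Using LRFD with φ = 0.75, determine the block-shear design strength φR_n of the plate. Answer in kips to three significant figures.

23.5 kips

Shear plane L_v = 1.125 + 1·2.375 = 3.5 in; A_gv = 3.5 × 0.25 = 0.875 in².
A_nv = (3.5 − 1.5·0.75) × 0.25 = 0.5938 in².
A_nt = (0.875 − 0.5·0.75) × 0.25 = 0.125 in².
0.6 F_u A_nv = 23.16 kips; 0.6 F_y A_gv = 26.25 kips → shear rupture governs the shear term.
R_n = 23.16 + 1.0 × 65 × 0.125 = 31.28 kips.
Design strength φR_n = 0.75 × 31.28 = 23.5 kips.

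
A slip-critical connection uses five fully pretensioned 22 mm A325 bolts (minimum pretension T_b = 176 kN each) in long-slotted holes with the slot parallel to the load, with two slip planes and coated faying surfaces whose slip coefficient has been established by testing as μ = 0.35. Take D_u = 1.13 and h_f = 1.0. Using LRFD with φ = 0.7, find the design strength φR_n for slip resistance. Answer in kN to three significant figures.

R_n = μ · D_u · h_f · T_b · n_s · n_b = 0.35 × 1.13 × 1.0 × 176 × 2 × 5 = 696.1 kN.
Design strength φR_n = 0.7 × 696.1 = 487 kN.

487 kN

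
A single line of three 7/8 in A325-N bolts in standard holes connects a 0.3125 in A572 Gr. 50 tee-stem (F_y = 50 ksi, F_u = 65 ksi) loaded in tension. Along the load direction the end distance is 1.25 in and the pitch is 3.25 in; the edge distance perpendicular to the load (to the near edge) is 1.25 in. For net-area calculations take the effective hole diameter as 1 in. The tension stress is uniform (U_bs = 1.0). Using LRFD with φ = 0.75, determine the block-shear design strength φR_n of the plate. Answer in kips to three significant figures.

59.4 kips

Shear plane L_v = 1.25 + 2·3.25 = 7.75 in; A_gv = 7.75 × 0.3125 = 2.422 in².
A_nv = (7.75 − 2.5·1) × 0.3125 = 1.641 in².
A_nt = (1.25 − 0.5·1) × 0.3125 = 0.2344 in².
0.6 F_u A_nv = 63.98 kips; 0.6 F_y A_gv = 72.66 kips → shear rupture governs the shear term.
R_n = 63.98 + 1.0 × 65 × 0.2344 = 79.22 kips.
Design strength φR_n = 0.75 × 79.22 = 59.4 kips.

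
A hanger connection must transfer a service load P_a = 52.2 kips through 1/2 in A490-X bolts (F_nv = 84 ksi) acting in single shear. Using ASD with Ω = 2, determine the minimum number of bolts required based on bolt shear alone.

7 bolts

A_b = π·0.5²/4 = 0.1963 in².
Per-bolt allowable strength R_n/Ω = 84 × 0.1963 × 1 / 2 = 8.247 kips.
n ≥ 52.2 / 8.247 = 6.33 → use 7 bolts.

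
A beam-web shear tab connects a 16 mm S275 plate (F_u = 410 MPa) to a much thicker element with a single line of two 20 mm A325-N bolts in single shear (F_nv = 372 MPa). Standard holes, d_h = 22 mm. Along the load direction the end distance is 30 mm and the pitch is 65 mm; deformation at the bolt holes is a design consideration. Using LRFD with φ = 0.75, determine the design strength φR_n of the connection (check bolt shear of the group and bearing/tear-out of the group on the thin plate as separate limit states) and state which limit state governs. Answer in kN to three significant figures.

175 kN (bolt shear governs)

Bolt shear: A_b = π·20²/4 = 314.2 mm²; R_n = 372 × 314.2 × 2 × 1 / 1000 = 233.7 kN → 0.75 × 233.7 = 175 kN.
Bearing (1.2 l_c t F_u ≤ 2.4 d t F_u): upper limit = 2.4·20·16·410 / 1000 = 314.9 kN.
  Edge l_c = 30 − 22/2 = 19 → r_n = 149.6 kN; interior l_c = 65 − 22 = 43 → r_n = 314.9 kN.
  R_n,bearing = 1·149.6 + 1·314.9 = 464.4 kN → 0.75 × 464.4 = 348 kN.
Bolt shear governs: 175 kN.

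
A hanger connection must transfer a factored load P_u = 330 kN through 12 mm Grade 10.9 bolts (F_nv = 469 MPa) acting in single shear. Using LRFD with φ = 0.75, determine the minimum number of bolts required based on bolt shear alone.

A_b = π·12²/4 = 113.1 mm².
Per-bolt design strength φR_n = 0.75 × 469 × 113.1 × 1 / 1000 = 39.78 kN.
n ≥ 330 / 39.78 = 8.295 → use 9 bolts.

9 bolts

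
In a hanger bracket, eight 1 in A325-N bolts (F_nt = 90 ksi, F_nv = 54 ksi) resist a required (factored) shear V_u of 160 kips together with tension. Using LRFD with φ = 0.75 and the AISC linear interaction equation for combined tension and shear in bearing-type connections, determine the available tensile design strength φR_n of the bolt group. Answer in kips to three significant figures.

A_b = π·1²/4 = 0.7854 in²; f_rv = 160 / (8 × 0.7854) = 25.46 ksi.
F'_nt = 1.3 F_nt − (F_nt / φF_nv) f_rv = 1.3·90 − (90/(0.75·54))·25.46 = 60.41 ksi, capped at F_nt → F'_nt = 60.41 ksi.
R_n = F'_nt · A_b · n = 60.41 × 0.7854 × 8 = 379.6 kips.
Design strength φR_n = 0.75 × 379.6 = 285 kips.

285 kips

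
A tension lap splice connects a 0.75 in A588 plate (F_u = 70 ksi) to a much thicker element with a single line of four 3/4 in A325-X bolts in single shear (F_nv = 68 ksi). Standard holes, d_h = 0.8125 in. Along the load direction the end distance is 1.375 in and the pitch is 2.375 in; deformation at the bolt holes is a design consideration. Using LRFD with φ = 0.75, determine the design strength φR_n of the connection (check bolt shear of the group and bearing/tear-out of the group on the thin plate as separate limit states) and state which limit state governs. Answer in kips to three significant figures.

Bolt shear: A_b = π·0.75²/4 = 0.4418 in²; R_n = 68 × 0.4418 × 4 × 1 = 120.2 kips → 0.75 × 120.2 = 90.1 kips.
Bearing (1.2 l_c t F_u ≤ 2.4 d t F_u): upper limit = 2.4·0.75·0.75·70 = 94.5 kips.
  Edge l_c = 1.375 − 0.8125/2 = 0.9688 → r_n = 61.03 kips; interior l_c = 2.375 − 0.8125 = 1.562 → r_n = 94.5 kips.
  R_n,bearing = 1·61.03 + 3·94.5 = 344.5 kips → 0.75 × 344.5 = 258 kips.
Bolt shear governs: 90.1 kips.

90.1 kips (bolt shear governs)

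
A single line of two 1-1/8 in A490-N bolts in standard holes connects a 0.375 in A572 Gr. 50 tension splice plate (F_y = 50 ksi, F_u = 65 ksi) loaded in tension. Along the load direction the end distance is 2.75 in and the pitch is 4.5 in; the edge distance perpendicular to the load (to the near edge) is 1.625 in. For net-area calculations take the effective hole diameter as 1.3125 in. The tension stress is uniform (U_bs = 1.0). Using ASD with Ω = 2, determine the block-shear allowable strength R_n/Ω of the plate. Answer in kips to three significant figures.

50.4 kips

Shear plane L_v = 2.75 + 1·4.5 = 7.25 in; A_gv = 7.25 × 0.375 = 2.719 in².
A_nv = (7.25 − 1.5·1.3125) × 0.375 = 1.98 in².
A_nt = (1.625 − 0.5·1.3125) × 0.375 = 0.3633 in².
0.6 F_u A_nv = 77.24 kips; 0.6 F_y A_gv = 81.56 kips → shear rupture governs the shear term.
R_n = 77.24 + 1.0 × 65 × 0.3633 = 100.9 kips.
Allowable strength R_n/Ω = 100.9 / 2 = 50.4 kips.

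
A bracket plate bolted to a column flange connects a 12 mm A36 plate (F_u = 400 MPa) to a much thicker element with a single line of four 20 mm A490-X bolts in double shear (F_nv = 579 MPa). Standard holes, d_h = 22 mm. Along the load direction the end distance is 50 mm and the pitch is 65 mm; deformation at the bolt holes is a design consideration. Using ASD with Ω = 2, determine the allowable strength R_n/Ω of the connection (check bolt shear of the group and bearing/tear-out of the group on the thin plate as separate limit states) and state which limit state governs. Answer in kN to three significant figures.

Bolt shear: A_b = π·20²/4 = 314.2 mm²; R_n = 579 × 314.2 × 4 × 2 / 1000 = 1455 kN → 1455 / 2 = 728 kN.
Bearing (1.2 l_c t F_u ≤ 2.4 d t F_u): upper limit = 2.4·20·12·400 / 1000 = 230.4 kN.
  Edge l_c = 50 − 22/2 = 39 → r_n = 224.6 kN; interior l_c = 65 − 22 = 43 → r_n = 230.4 kN.
  R_n,bearing = 1·224.6 + 3·230.4 = 915.8 kN → 915.8 / 2 = 458 kN.
Bearing governs: 458 kN.

458 kN (bearing governs)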